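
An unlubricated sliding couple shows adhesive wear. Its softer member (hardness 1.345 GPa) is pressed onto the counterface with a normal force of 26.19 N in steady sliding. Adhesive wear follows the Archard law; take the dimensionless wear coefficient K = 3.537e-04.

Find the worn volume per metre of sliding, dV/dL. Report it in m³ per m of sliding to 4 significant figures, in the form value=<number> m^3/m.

value=6.887e-12 m^3/m

Printed values are rounded. The algebra maintains full precision, and one last rounding: 4 significant figures.
Convert: Hardness H = 1.345 GPa = 1.345e+09 Pa.
As SI base values: W = 26.19 N, H = 1.345e+09 Pa, K = 3.537e-04.
Sliding wear rate dV/dL = K·W/H (no L dependence): 3.537e-04 · 26.19 / 1.345e+09 = 6.887e-12 m³/m.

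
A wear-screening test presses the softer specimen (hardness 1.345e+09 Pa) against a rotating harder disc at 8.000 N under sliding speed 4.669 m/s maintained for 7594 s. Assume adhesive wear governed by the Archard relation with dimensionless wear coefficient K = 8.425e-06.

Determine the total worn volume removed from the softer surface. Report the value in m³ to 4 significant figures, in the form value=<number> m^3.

Intermediate values are displayed rounded; the algebra runs at full precision — one final rounding, at four significant digits.
Convert: Total distance L = v·t = 4.669 m/s × 7594 s = 3.546e+04 m.
As SI base values: W = 8.000 N, H = 1.345e+09 Pa, K = 8.425e-06.
By Archard's law, V = K·W·L/H = 8.425e-06 · 8.000 · 3.546e+04 / 1.345e+09 = 1.777e-09 m³.

value=1.777e-09 m^3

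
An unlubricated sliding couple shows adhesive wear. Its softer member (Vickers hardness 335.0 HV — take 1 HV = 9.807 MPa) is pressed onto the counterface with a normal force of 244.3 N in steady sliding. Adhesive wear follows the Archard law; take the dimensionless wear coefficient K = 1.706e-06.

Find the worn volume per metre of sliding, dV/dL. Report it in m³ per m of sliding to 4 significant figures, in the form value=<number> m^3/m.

value=1.269e-13 m^3/m

All working math runs at full float precision, and intermediate values are shown rounded, and rounded just once to 4 significant digits.
Convert: Hardness H = 335.0 HV × 9.807 MPa/HV = 3285 MPa = 3.285e+09 Pa.
In SI base units: W = 244.3 N, H = 3.285e+09 Pa, K = 1.706e-06.
The wear rate dV/dL = K·W/H, per unit distance: 1.706e-06 · 244.3 / 3.285e+09 = 1.269e-13 m³/m.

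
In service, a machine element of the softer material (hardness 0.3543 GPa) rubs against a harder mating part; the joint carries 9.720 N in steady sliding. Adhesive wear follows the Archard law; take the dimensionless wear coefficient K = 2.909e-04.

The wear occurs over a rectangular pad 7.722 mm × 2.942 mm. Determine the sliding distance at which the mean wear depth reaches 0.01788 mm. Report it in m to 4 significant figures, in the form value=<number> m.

The algebra keeps exact precision, and intermediate values appear rounded. Rounded just once, at four significant figures.
Hardness H = 0.3543 GPa = 3.543e+08 Pa.
Pad sides 7.722 mm × 2.942 mm = 0.007722 m × 0.002942 m. Contact area A = 0.007722 m × 0.002942 m = 2.272e-05 m².
Depth limit h_lim = 0.01788 mm = 1.788e-05 m.
In SI base units, W = 9.720 N, H = 3.543e+08 Pa, K = 2.909e-04.
Wearable volume V_lim = h_lim·A = 1.788e-05 · 2.272e-05 = 4.062e-10 m³.
Sliding life L = V_lim·H/(K·W) = 4.062e-10 · 3.543e+08 / (2.909e-04 · 9.720) = 50.90 m.

value=50.90 m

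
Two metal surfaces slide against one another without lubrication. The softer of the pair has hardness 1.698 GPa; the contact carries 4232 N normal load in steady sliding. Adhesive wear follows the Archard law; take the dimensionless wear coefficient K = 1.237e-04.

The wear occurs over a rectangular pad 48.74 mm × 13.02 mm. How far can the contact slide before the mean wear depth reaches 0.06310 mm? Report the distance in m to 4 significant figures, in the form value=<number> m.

All arithmetic runs at full float precision; the intermediates appear rounded. Rounded just once to 4 significant digits.
Convert: Hardness H = 1.698 GPa = 1.698e+09 Pa.
Convert: Pad sides 48.74 mm × 13.02 mm = 0.04874 m × 0.01302 m. Contact area A = 0.04874 m × 0.01302 m = 6.346e-04 m².
Convert: Depth limit h_lim = 0.06310 mm = 6.310e-05 m.
As SI base values: W = 4232 N, H = 1.698e+09 Pa, K = 1.237e-04.
Volume at the limit: V_lim = h_lim·A = 6.310e-05 · 6.346e-04 = 4.004e-08 m³.
Inverting, life L = V_lim·H/(K·W) = 4.004e-08 · 1.698e+09 / (1.237e-04 · 4232) = 129.9 m.

value=129.9 m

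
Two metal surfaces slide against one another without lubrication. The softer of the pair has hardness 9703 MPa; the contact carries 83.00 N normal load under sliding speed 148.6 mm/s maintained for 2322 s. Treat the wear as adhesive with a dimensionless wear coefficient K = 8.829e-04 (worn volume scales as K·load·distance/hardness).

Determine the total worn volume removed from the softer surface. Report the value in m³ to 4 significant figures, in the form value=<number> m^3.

Every step runs at exact precision, and the intermediates are shown rounded, and a single final rounding to four significant figures.
Convert: Sliding speed v = 148.6 mm/s = 0.1486 m/s. Sliding distance L = v·t = 0.1486 m/s × 2322 s = 345.0 m.
Convert: Hardness H = 9703 MPa = 9.703e+09 Pa.
In SI base units: W = 83.00 N, H = 9.703e+09 Pa, K = 8.829e-04.
Apply Archard: V = K·W·L/H = 8.829e-04 · 83.00 · 345.0 / 9.703e+09 = 2.606e-09 m³.

value=2.606e-09 m^3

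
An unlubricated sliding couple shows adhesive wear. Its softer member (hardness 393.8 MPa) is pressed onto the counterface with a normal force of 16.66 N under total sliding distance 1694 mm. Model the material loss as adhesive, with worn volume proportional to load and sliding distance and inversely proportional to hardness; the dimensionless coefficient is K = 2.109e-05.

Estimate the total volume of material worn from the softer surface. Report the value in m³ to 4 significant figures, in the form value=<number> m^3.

value=1.511e-12 m^3

The algebra maintains exact precision. Intermediates appear rounded, and one last rounding, at four significant digits.
Convert: Distance L = 1694 mm = 1.694 m.
Convert: Hardness H = 393.8 MPa = 3.938e+08 Pa.
In SI base units, W = 16.66 N, H = 3.938e+08 Pa, K = 2.109e-05.
Volume removed: V = K·W·L/H = 2.109e-05 · 16.66 · 1.694 / 3.938e+08 = 1.511e-12 m³.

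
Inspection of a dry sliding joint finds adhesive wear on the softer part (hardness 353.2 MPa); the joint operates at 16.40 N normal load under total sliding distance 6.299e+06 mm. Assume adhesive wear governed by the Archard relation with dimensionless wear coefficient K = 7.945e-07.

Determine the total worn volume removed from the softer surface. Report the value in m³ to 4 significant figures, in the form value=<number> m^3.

value=2.324e-10 m^3

Intermediates are displayed rounded, and the computation maintains full float precision, and rounded once at the end to four significant figures.
The distance L = 6.299e+06 mm = 6299 m.
Hardness H = 353.2 MPa = 3.532e+08 Pa.
Restated in SI base units: W = 16.40 N, H = 3.532e+08 Pa, K = 7.945e-07.
By Archard's law, V = K·W·L/H = 7.945e-07 · 16.40 · 6299 / 3.532e+08 = 2.324e-10 m³.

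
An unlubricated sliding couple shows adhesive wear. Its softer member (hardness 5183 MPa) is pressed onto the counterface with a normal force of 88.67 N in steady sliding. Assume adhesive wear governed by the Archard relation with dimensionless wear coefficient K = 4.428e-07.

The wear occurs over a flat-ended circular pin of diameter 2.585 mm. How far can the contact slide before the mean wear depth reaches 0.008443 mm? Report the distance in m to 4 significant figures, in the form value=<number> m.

value=5849 m

The algebra runs at full float precision, and shown intermediates are rounded. Rounded once at the end to 4 significant digits.
Convert: Hardness H = 5183 MPa = 5.183e+09 Pa.
Convert: Pin diameter d = 2.585 mm = 0.002585 m. Contact area A = π·d²/4 = π·(0.002585 m)²/4 = 5.248e-06 m².
Convert: Depth limit h_lim = 0.008443 mm = 8.443e-06 m.
SI base units throughout: W = 88.67 N, H = 5.183e+09 Pa, K = 4.428e-07.
At the depth limit, V_lim = h_lim·A = 8.443e-06 · 5.248e-06 = 4.431e-11 m³.
Life L = V_lim·H/(K·W) = 4.431e-11 · 5.183e+09 / (4.428e-07 · 88.67) = 5849 m.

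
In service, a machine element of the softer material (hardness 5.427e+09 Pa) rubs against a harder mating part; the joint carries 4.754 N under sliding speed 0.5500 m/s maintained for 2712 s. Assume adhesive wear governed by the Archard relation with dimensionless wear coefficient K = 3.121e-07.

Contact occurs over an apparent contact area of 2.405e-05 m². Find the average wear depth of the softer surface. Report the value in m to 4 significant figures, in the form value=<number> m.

value=1.696e-08 m

All arithmetic keeps exact precision; intermediates appear rounded. Rounded once at the end, at four significant figures.
Convert: Distance L = v·t = 0.5500 m/s × 2712 s = 1492 m.
Restated in SI base units: W = 4.754 N, H = 5.427e+09 Pa, K = 3.121e-07.
Archard relation: V = K·W·L/H = 3.121e-07 · 4.754 · 1492 / 5.427e+09 = 4.078e-13 m³.
Average depth h = V/A = 4.078e-13 / 2.405e-05 = 1.696e-08 m.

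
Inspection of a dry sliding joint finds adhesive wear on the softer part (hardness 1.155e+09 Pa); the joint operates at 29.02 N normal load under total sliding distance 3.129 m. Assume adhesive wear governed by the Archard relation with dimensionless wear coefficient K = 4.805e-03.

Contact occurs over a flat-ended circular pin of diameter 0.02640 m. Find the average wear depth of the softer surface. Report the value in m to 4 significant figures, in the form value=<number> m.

The intermediates are displayed rounded. All working math runs at exact precision. Rounded just once, at four significant figures.
Contact area A = π·d²/4 = π·(0.02640 m)²/4 = 5.474e-04 m².
Expressed in SI base units: W = 29.02 N, H = 1.155e+09 Pa, K = 4.805e-03.
Worn volume V = K·W·L/H = 4.805e-03 · 29.02 · 3.129 / 1.155e+09 = 3.778e-10 m³.
Mean wear depth h = V/A = 3.778e-10 / 5.474e-04 = 6.901e-07 m.

value=6.901e-07 m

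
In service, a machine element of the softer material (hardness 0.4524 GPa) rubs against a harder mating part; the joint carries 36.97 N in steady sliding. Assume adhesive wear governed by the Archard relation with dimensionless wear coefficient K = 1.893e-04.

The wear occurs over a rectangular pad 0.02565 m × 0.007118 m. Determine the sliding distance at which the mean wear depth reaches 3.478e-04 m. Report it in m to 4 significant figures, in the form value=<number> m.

The intermediates are shown rounded; all working math carries full float precision. Rounded once at the end, at four significant digits.
Hardness H = 0.4524 GPa = 4.524e+08 Pa.
Contact area A = 0.02565 m × 0.007118 m = 1.826e-04 m².
Expressed in SI base units: W = 36.97 N, H = 4.524e+08 Pa, K = 1.893e-04.
Permissible volume V_lim = h_lim·A = 3.478e-04 · 1.826e-04 = 6.350e-08 m³.
Thus life L = V_lim·H/(K·W) = 6.350e-08 · 4.524e+08 / (1.893e-04 · 36.97) = 4105 m.

value=4105 m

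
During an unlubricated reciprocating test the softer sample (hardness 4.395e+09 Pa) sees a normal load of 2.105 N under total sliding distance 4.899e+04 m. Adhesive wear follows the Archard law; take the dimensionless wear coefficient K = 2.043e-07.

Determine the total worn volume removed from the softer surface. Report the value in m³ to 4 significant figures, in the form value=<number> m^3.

Intermediates appear rounded. Each operation runs at full precision, and one final rounding, at 4 significant figures.
Working in SI base units: W = 2.105 N, H = 4.395e+09 Pa, K = 2.043e-07.
The Archard volume V = K·W·L/H = 2.043e-07 · 2.105 · 4.899e+04 / 4.395e+09 = 4.794e-12 m³.

value=4.794e-12 m^3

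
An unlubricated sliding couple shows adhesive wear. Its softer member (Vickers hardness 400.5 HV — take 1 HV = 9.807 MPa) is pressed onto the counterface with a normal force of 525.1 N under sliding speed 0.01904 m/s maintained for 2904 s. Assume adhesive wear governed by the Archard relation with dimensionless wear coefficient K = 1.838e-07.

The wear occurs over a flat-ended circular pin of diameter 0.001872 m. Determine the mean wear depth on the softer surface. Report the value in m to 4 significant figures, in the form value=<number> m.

value=4.936e-07 m

Each operation carries full float precision, and intermediate values appear rounded, and a single final rounding, at four significant figures.
Convert: Sliding distance L = v·t = 0.01904 m/s × 2904 s = 55.29 m.
Convert: Hardness H = 400.5 HV × 9.807 MPa/HV = 3928 MPa = 3.928e+09 Pa.
Convert: Contact area A = π·d²/4 = π·(0.001872 m)²/4 = 2.752e-06 m².
Restated in SI base units: W = 525.1 N, H = 3.928e+09 Pa, K = 1.838e-07.
Apply Archard: V = K·W·L/H = 1.838e-07 · 525.1 · 55.29 / 3.928e+09 = 1.359e-12 m³.
Average depth h = V/A = 1.359e-12 / 2.752e-06 = 4.936e-07 m.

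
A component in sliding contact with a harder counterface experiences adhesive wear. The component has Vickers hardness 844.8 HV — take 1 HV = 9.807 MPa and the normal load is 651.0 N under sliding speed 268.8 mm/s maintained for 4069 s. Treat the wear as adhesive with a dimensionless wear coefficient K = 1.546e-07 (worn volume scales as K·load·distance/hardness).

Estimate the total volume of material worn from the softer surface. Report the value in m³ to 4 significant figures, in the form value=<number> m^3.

value=1.329e-11 m^3

The intermediates appear rounded; all working math maintains exact precision, and one final rounding to four significant digits.
Convert: Sliding speed v = 268.8 mm/s = 0.2688 m/s. Distance covered L = v·t = 0.2688 m/s × 4069 s = 1094 m.
Convert: Hardness H = 844.8 HV × 9.807 MPa/HV = 8285 MPa = 8.285e+09 Pa.
In SI base units, W = 651.0 N, H = 8.285e+09 Pa, K = 1.546e-07.
Apply Archard: V = K·W·L/H = 1.546e-07 · 651.0 · 1094 / 8.285e+09 = 1.329e-11 m³.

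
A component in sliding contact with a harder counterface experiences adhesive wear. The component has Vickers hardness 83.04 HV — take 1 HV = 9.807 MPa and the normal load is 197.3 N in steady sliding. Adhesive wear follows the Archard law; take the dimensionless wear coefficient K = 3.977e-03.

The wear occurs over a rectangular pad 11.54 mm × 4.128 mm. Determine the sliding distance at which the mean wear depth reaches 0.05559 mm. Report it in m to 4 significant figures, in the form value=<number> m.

Intermediates are printed rounded — the algebra maintains exact precision; rounded just once: four significant figures.
Hardness H = 83.04 HV × 9.807 MPa/HV = 814.4 MPa = 8.144e+08 Pa.
Pad sides 11.54 mm × 4.128 mm = 0.01154 m × 0.004128 m. Contact area A = 0.01154 m × 0.004128 m = 4.764e-05 m².
Depth limit h_lim = 0.05559 mm = 5.559e-05 m.
In SI base units: W = 197.3 N, H = 8.144e+08 Pa, K = 3.977e-03.
Wearable volume V_lim = h_lim·A = 5.559e-05 · 4.764e-05 = 2.648e-09 m³.
Inverting, life L = V_lim·H/(K·W) = 2.648e-09 · 8.144e+08 / (3.977e-03 · 197.3) = 2.748 m.

value=2.748 m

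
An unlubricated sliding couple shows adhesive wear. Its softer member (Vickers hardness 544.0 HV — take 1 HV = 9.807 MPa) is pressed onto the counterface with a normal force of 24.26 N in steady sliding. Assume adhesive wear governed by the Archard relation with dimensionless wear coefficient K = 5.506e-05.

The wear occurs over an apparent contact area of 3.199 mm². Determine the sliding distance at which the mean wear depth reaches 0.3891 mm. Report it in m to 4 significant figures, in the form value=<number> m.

Each operation keeps exact precision — the intermediates are shown rounded — one last rounding: 4 significant figures.
Convert: Hardness H = 544.0 HV × 9.807 MPa/HV = 5335 MPa = 5.335e+09 Pa.
Convert: Contact area A = 3.199 mm² = 3.199e-06 m².
Convert: Depth limit h_lim = 0.3891 mm = 3.891e-04 m.
SI base units throughout: W = 24.26 N, H = 5.335e+09 Pa, K = 5.506e-05.
Wearable volume V_lim = h_lim·A = 3.891e-04 · 3.199e-06 = 1.245e-09 m³.
Inverting, life L = V_lim·H/(K·W) = 1.245e-09 · 5.335e+09 / (5.506e-05 · 24.26) = 4971 m.

value=4971 m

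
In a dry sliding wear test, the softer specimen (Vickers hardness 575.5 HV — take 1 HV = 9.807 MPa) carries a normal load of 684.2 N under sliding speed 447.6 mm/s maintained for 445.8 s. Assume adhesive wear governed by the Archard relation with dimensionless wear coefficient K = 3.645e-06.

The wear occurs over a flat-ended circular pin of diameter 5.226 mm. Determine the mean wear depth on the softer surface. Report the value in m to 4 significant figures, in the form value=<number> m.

The intermediates are shown rounded. Every step holds full precision, and one final rounding to four significant digits.
Convert: Sliding speed v = 447.6 mm/s = 0.4476 m/s. Distance covered L = v·t = 0.4476 m/s × 445.8 s = 199.5 m.
Convert: Hardness H = 575.5 HV × 9.807 MPa/HV = 5644 MPa = 5.644e+09 Pa.
Convert: Pin diameter d = 5.226 mm = 0.005226 m. Contact area A = π·d²/4 = π·(0.005226 m)²/4 = 2.145e-05 m².
As SI base values: W = 684.2 N, H = 5.644e+09 Pa, K = 3.645e-06.
Wear volume V = K·W·L/H = 3.645e-06 · 684.2 · 199.5 / 5.644e+09 = 8.817e-11 m³.
Depth h = V/A = 8.817e-11 / 2.145e-05 = 4.111e-06 m.

value=4.111e-06 m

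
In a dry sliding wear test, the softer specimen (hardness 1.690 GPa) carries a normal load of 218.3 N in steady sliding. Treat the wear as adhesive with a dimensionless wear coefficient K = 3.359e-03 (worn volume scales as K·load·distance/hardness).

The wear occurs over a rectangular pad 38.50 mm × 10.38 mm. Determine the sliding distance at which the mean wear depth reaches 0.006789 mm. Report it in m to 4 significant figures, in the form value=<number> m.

The algebra maintains exact precision; the intermediates are printed rounded — rounded once at the end to 4 significant digits.
Convert: Hardness H = 1.690 GPa = 1.690e+09 Pa.
Convert: Pad sides 38.50 mm × 10.38 mm = 0.03850 m × 0.01038 m. Contact area A = 0.03850 m × 0.01038 m = 3.996e-04 m².
Convert: Depth limit h_lim = 0.006789 mm = 6.789e-06 m.
As SI base values: W = 218.3 N, H = 1.690e+09 Pa, K = 3.359e-03.
Volume at the limit: V_lim = h_lim·A = 6.789e-06 · 3.996e-04 = 2.713e-09 m³.
Inverting, life L = V_lim·H/(K·W) = 2.713e-09 · 1.690e+09 / (3.359e-03 · 218.3) = 6.253 m.

value=6.253 m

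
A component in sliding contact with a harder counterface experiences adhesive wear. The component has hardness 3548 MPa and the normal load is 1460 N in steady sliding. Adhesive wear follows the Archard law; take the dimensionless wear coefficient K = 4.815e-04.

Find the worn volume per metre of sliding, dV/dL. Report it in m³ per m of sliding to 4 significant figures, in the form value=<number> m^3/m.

Intermediates are shown rounded, and all arithmetic keeps full precision, and one final rounding: 4 significant figures.
Hardness H = 3548 MPa = 3.548e+09 Pa.
Expressed in SI base units: W = 1460 N, H = 3.548e+09 Pa, K = 4.815e-04.
Rate of wear dV/dL = K·W/H — distance-free: 4.815e-04 · 1460 / 3.548e+09 = 1.981e-10 m³/m.

value=1.981e-10 m^3/m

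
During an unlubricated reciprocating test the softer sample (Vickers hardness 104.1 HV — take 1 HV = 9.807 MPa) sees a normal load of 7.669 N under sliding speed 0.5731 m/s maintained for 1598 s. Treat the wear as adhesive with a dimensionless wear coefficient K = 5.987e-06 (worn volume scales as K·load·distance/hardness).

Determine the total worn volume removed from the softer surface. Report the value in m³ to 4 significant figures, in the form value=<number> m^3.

Intermediates appear rounded — the algebra runs at full precision — a single final rounding, at 4 significant figures.
Convert: Path length L = v·t = 0.5731 m/s × 1598 s = 915.8 m.
Convert: Hardness H = 104.1 HV × 9.807 MPa/HV = 1021 MPa = 1.021e+09 Pa.
As SI base values: W = 7.669 N, H = 1.021e+09 Pa, K = 5.987e-06.
Apply Archard: V = K·W·L/H = 5.987e-06 · 7.669 · 915.8 / 1.021e+09 = 4.119e-11 m³.

value=4.119e-11 m^3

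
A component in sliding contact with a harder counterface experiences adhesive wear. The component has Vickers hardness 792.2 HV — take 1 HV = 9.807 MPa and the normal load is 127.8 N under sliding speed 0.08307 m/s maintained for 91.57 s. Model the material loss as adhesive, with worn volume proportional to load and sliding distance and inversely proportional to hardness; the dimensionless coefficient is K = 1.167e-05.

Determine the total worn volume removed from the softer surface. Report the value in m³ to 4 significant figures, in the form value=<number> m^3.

value=1.460e-12 m^3

Intermediate values are displayed rounded — all working math runs at exact precision — a single final rounding, at 4 significant digits.
Convert: Total distance L = v·t = 0.08307 m/s × 91.57 s = 7.607 m.
Convert: Hardness H = 792.2 HV × 9.807 MPa/HV = 7769 MPa = 7.769e+09 Pa.
SI base units throughout: W = 127.8 N, H = 7.769e+09 Pa, K = 1.167e-05.
The Archard volume V = K·W·L/H = 1.167e-05 · 127.8 · 7.607 / 7.769e+09 = 1.460e-12 m³.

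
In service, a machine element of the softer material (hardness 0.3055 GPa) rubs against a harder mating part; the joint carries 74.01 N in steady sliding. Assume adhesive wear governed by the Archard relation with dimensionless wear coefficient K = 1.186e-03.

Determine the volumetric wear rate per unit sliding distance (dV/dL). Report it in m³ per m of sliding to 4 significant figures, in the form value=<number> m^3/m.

value=2.873e-10 m^3/m

The algebra maintains full float precision — the intermediates appear rounded, and a single final rounding: 4 significant digits.
Convert: Hardness H = 0.3055 GPa = 3.055e+08 Pa.
Restated in SI base units: W = 74.01 N, H = 3.055e+08 Pa, K = 1.186e-03.
Wear rate dV/dL = K·W/H, per unit distance: 1.186e-03 · 74.01 / 3.055e+08 = 2.873e-10 m³/m.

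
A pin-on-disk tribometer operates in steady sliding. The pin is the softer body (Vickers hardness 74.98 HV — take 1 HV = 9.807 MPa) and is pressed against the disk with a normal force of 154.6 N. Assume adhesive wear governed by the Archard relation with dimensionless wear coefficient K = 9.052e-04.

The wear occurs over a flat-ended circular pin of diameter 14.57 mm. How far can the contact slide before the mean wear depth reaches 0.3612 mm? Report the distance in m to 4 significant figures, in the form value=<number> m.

value=316.4 m

Every step carries full precision; intermediate values are displayed rounded. Rounded once at the end: 4 significant digits.
Convert: Hardness H = 74.98 HV × 9.807 MPa/HV = 735.3 MPa = 7.353e+08 Pa.
Convert: Pin diameter d = 14.57 mm = 0.01457 m. Contact area A = π·d²/4 = π·(0.01457 m)²/4 = 1.667e-04 m².
Convert: Depth limit h_lim = 0.3612 mm = 3.612e-04 m.
SI base units throughout: W = 154.6 N, H = 7.353e+08 Pa, K = 9.052e-04.
At the depth limit, V_lim = h_lim·A = 3.612e-04 · 1.667e-04 = 6.022e-08 m³.
So the life L = V_lim·H/(K·W) = 6.022e-08 · 7.353e+08 / (9.052e-04 · 154.6) = 316.4 m.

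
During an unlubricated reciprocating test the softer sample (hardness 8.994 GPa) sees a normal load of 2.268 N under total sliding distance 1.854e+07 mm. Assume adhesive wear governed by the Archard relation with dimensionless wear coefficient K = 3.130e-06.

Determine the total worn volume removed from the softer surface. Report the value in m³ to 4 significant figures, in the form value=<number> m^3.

value=1.463e-11 m^3

All arithmetic carries full float precision, and intermediates appear rounded, and a lone final rounding: 4 significant figures.
Convert: Total distance L = 1.854e+07 mm = 1.854e+04 m.
Convert: Hardness H = 8.994 GPa = 8.994e+09 Pa.
Restated in SI base units: W = 2.268 N, H = 8.994e+09 Pa, K = 3.130e-06.
Archard relation: V = K·W·L/H = 3.130e-06 · 2.268 · 1.854e+04 / 8.994e+09 = 1.463e-11 m³.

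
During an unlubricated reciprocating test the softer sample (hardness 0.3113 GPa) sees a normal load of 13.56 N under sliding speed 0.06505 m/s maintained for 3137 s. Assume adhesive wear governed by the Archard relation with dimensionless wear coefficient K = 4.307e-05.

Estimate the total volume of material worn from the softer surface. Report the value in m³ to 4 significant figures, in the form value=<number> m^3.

value=3.828e-10 m^3

All arithmetic holds full precision; printed values are rounded; one last rounding, at four significant figures.
Convert: Distance L = v·t = 0.06505 m/s × 3137 s = 204.1 m.
Convert: Hardness H = 0.3113 GPa = 3.113e+08 Pa.
In SI base units, W = 13.56 N, H = 3.113e+08 Pa, K = 4.307e-05.
Apply Archard: V = K·W·L/H = 4.307e-05 · 13.56 · 204.1 / 3.113e+08 = 3.828e-10 m³.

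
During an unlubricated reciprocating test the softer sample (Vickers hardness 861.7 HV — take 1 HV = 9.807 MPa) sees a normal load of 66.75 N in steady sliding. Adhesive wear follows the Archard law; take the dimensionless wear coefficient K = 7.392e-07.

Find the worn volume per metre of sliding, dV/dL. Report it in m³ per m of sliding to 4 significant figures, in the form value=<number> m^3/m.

value=5.839e-15 m^3/m

All arithmetic maintains full float precision. Intermediate values are displayed rounded; one final rounding, at 4 significant figures.
Convert: Hardness H = 861.7 HV × 9.807 MPa/HV = 8451 MPa = 8.451e+09 Pa.
In SI base units, W = 66.75 N, H = 8.451e+09 Pa, K = 7.392e-07.
Rate of wear dV/dL = K·W/H — distance-free: 7.392e-07 · 66.75 / 8.451e+09 = 5.839e-15 m³/m.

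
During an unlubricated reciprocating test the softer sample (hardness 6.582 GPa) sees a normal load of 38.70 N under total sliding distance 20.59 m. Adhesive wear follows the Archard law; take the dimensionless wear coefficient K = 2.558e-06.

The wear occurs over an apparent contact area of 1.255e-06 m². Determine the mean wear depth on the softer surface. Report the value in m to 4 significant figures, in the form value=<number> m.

value=2.468e-07 m

Every step carries full float precision — intermediates are displayed rounded — one last rounding: 4 significant figures.
Convert: Hardness H = 6.582 GPa = 6.582e+09 Pa.
Expressed in SI base units: W = 38.70 N, H = 6.582e+09 Pa, K = 2.558e-06.
Worn volume V = K·W·L/H = 2.558e-06 · 38.70 · 20.59 / 6.582e+09 = 3.097e-13 m³.
Depth of wear h = V/A = 3.097e-13 / 1.255e-06 = 2.468e-07 m.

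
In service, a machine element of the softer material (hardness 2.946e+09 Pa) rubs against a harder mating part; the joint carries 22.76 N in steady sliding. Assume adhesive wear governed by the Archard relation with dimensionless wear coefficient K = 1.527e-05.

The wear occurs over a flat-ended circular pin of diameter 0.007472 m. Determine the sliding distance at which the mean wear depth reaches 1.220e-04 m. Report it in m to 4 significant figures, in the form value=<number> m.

value=4.535e+04 m

The computation maintains exact precision. Intermediates appear rounded, and rounded once at the end to 4 significant digits.
Convert: Contact area A = π·d²/4 = π·(0.007472 m)²/4 = 4.385e-05 m².
SI base units throughout: W = 22.76 N, H = 2.946e+09 Pa, K = 1.527e-05.
Allowed volume V_lim = h_lim·A = 1.220e-04 · 4.385e-05 = 5.350e-09 m³.
So the life L = V_lim·H/(K·W) = 5.350e-09 · 2.946e+09 / (1.527e-05 · 22.76) = 4.535e+04 m.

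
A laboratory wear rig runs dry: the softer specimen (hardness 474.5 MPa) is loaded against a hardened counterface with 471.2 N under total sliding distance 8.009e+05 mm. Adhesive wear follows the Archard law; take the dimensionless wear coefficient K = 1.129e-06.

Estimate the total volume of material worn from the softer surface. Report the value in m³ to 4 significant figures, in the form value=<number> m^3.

value=8.979e-10 m^3

All working math carries full float precision. Intermediates are printed rounded. Rounded just once: 4 significant figures.
Convert: Sliding distance L = 8.009e+05 mm = 800.9 m.
Convert: Hardness H = 474.5 MPa = 4.745e+08 Pa.
Collected in SI base units: W = 471.2 N, H = 4.745e+08 Pa, K = 1.129e-06.
By Archard's law, V = K·W·L/H = 1.129e-06 · 471.2 · 800.9 / 4.745e+08 = 8.979e-10 m³.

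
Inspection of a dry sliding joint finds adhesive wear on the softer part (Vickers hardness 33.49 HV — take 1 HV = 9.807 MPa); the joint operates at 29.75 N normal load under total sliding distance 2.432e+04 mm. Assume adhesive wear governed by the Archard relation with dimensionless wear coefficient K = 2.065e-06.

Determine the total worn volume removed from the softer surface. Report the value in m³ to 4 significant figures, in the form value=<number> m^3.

All arithmetic keeps full precision. Displayed values are rounded, and rounded once at the end: 4 significant figures.
The distance L = 2.432e+04 mm = 24.32 m.
Hardness H = 33.49 HV × 9.807 MPa/HV = 328.4 MPa = 3.284e+08 Pa.
In SI base units, W = 29.75 N, H = 3.284e+08 Pa, K = 2.065e-06.
Archard volume V = K·W·L/H = 2.065e-06 · 29.75 · 24.32 / 3.284e+08 = 4.549e-12 m³.

value=4.549e-12 m^3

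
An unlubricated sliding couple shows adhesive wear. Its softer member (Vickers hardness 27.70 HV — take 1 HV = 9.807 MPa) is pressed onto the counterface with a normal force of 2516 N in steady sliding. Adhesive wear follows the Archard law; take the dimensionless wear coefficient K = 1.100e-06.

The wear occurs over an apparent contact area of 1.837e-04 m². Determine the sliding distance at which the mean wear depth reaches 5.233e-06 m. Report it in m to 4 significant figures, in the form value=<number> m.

value=94.36 m

The intermediates are shown rounded — all arithmetic keeps full float precision, and one last rounding to 4 significant figures.
Convert: Hardness H = 27.70 HV × 9.807 MPa/HV = 271.7 MPa = 2.717e+08 Pa.
Working in SI base units: W = 2516 N, H = 2.717e+08 Pa, K = 1.100e-06.
Limit volume V_lim = h_lim·A = 5.233e-06 · 1.837e-04 = 9.613e-10 m³.
So the life L = V_lim·H/(K·W) = 9.613e-10 · 2.717e+08 / (1.100e-06 · 2516) = 94.36 m.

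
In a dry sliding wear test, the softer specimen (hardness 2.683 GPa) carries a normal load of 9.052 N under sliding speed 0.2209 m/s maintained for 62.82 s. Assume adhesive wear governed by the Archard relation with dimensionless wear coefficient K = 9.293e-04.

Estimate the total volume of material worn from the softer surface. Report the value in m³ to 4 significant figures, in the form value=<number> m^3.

All arithmetic carries full precision — intermediates are shown rounded — one last rounding, at 4 significant digits.
The distance L = v·t = 0.2209 m/s × 62.82 s = 13.88 m.
Hardness H = 2.683 GPa = 2.683e+09 Pa.
In SI base units: W = 9.052 N, H = 2.683e+09 Pa, K = 9.293e-04.
Archard volume V = K·W·L/H = 9.293e-04 · 9.052 · 13.88 / 2.683e+09 = 4.351e-11 m³.

value=4.351e-11 m^3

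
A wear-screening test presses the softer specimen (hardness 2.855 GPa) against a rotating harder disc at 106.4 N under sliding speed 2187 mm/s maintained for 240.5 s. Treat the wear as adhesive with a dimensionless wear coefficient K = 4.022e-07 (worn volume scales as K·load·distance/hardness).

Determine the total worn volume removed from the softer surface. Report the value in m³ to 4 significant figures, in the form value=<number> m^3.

value=7.884e-12 m^3

Intermediates are printed rounded; all working math maintains full precision — rounded just once, at 4 significant digits.
Convert: Sliding speed v = 2187 mm/s = 2.187 m/s. Path length L = v·t = 2.187 m/s × 240.5 s = 526.0 m.
Convert: Hardness H = 2.855 GPa = 2.855e+09 Pa.
Working in SI base units: W = 106.4 N, H = 2.855e+09 Pa, K = 4.022e-07.
Wear volume V = K·W·L/H = 4.022e-07 · 106.4 · 526.0 / 2.855e+09 = 7.884e-12 m³.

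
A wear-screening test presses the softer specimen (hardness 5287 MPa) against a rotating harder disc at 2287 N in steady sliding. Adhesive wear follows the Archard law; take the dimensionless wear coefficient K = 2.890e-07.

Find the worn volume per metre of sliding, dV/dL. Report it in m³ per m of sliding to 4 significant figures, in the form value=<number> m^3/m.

Quoted intermediates are rounded, and the computation maintains exact precision. Rounded once at the end to 4 significant figures.
Hardness H = 5287 MPa = 5.287e+09 Pa.
Collected in SI base units: W = 2287 N, H = 5.287e+09 Pa, K = 2.890e-07.
Sliding wear rate dV/dL = K·W/H, per unit distance: 2.890e-07 · 2287 / 5.287e+09 = 1.250e-13 m³/m.

value=1.250e-13 m^3/m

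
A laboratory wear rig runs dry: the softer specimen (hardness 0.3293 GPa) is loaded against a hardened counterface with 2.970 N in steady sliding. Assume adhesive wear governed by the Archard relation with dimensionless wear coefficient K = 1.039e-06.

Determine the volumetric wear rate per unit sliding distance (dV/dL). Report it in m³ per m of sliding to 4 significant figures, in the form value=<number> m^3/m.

value=9.371e-15 m^3/m

Quoted intermediates are rounded; each operation runs at full precision, and rounded just once to four significant figures.
Hardness H = 0.3293 GPa = 3.293e+08 Pa.
Collected in SI base units: W = 2.970 N, H = 3.293e+08 Pa, K = 1.039e-06.
Sliding wear rate dV/dL = K·W/H: 1.039e-06 · 2.970 / 3.293e+08 = 9.371e-15 m³/m.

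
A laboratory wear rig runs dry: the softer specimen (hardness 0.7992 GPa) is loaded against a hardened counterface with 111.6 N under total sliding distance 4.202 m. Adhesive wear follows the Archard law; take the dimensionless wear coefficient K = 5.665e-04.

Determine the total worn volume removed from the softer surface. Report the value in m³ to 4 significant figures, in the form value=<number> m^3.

value=3.324e-10 m^3

The intermediates are printed rounded, and all working math keeps exact precision, and a lone final rounding, at 4 significant digits.
Hardness H = 0.7992 GPa = 7.992e+08 Pa.
Restated in SI base units: W = 111.6 N, H = 7.992e+08 Pa, K = 5.665e-04.
Worn volume V = K·W·L/H = 5.665e-04 · 111.6 · 4.202 / 7.992e+08 = 3.324e-10 m³.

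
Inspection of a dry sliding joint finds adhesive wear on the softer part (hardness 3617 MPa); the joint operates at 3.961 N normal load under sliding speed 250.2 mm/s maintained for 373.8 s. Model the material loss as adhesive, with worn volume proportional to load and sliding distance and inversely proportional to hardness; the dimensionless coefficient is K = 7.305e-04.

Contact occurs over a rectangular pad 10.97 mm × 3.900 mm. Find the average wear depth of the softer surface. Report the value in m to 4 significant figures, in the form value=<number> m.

Intermediates are shown rounded, and the algebra carries full float precision, and one final rounding, at four significant figures.
Convert: Sliding speed v = 250.2 mm/s = 0.2502 m/s. Distance L = v·t = 0.2502 m/s × 373.8 s = 93.52 m.
Convert: Hardness H = 3617 MPa = 3.617e+09 Pa.
Convert: Pad sides 10.97 mm × 3.900 mm = 0.01097 m × 0.003900 m. Contact area A = 0.01097 m × 0.003900 m = 4.278e-05 m².
Collected in SI base units: W = 3.961 N, H = 3.617e+09 Pa, K = 7.305e-04.
Volume removed: V = K·W·L/H = 7.305e-04 · 3.961 · 93.52 / 3.617e+09 = 7.482e-11 m³.
Average depth h = V/A = 7.482e-11 / 4.278e-05 = 1.749e-06 m.

value=1.749e-06 m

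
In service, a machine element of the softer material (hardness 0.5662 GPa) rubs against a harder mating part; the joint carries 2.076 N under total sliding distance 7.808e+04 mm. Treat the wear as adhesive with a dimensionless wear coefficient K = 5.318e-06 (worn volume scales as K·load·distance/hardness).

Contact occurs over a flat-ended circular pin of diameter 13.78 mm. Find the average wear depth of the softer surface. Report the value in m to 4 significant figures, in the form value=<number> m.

Shown intermediates are rounded — the algebra runs at full precision — a lone final rounding, at four significant digits.
The distance L = 7.808e+04 mm = 78.08 m.
Hardness H = 0.5662 GPa = 5.662e+08 Pa.
Pin diameter d = 13.78 mm = 0.01378 m. Contact area A = π·d²/4 = π·(0.01378 m)²/4 = 1.491e-04 m².
In SI base units: W = 2.076 N, H = 5.662e+08 Pa, K = 5.318e-06.
Archard relation: V = K·W·L/H = 5.318e-06 · 2.076 · 78.08 / 5.662e+08 = 1.522e-12 m³.
Wear depth h = V/A = 1.522e-12 / 1.491e-04 = 1.021e-08 m.

value=1.021e-08 m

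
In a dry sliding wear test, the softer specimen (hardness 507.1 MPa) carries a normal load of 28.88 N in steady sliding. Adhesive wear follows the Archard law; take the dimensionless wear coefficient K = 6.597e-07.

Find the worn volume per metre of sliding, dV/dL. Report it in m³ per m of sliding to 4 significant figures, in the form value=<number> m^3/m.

value=3.757e-14 m^3/m

Intermediates are printed rounded — the computation runs at exact precision, and rounded once at the end, at four significant figures.
Hardness H = 507.1 MPa = 5.071e+08 Pa.
In SI base units: W = 28.88 N, H = 5.071e+08 Pa, K = 6.597e-07.
Rate of wear dV/dL = K·W/H, per unit distance: 6.597e-07 · 28.88 / 5.071e+08 = 3.757e-14 m³/m.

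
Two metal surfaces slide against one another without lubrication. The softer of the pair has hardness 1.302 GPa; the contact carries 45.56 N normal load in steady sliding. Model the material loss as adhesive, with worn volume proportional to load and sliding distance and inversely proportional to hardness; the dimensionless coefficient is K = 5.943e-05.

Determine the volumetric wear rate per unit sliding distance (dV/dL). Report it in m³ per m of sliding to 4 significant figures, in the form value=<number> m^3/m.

Intermediates appear rounded, and all arithmetic holds full precision, and a lone final rounding, at four significant digits.
Convert: Hardness H = 1.302 GPa = 1.302e+09 Pa.
In SI base units, W = 45.56 N, H = 1.302e+09 Pa, K = 5.943e-05.
Volumetric rate dV/dL = K·W/H, per unit distance: 5.943e-05 · 45.56 / 1.302e+09 = 2.080e-12 m³/m.

value=2.080e-12 m^3/m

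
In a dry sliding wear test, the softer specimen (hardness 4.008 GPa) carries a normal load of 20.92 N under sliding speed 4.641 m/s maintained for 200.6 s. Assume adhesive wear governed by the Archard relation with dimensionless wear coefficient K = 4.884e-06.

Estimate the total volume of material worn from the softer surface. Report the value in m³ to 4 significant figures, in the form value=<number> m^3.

Quoted intermediates are rounded; each operation holds exact precision. Rounded once at the end: 4 significant figures.
Distance L = v·t = 4.641 m/s × 200.6 s = 931.0 m.
Hardness H = 4.008 GPa = 4.008e+09 Pa.
Expressed in SI base units: W = 20.92 N, H = 4.008e+09 Pa, K = 4.884e-06.
Archard volume V = K·W·L/H = 4.884e-06 · 20.92 · 931.0 / 4.008e+09 = 2.373e-11 m³.

value=2.373e-11 m^3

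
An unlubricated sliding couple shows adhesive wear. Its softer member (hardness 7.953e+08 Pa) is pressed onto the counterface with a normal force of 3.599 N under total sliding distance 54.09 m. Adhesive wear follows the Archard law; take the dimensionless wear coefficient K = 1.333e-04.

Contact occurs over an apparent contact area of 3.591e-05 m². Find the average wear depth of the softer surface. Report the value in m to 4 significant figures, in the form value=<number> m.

value=9.086e-07 m

All arithmetic maintains full float precision; intermediates are shown rounded, and a single final rounding, at four significant digits.
Working in SI base units: W = 3.599 N, H = 7.953e+08 Pa, K = 1.333e-04.
Apply Archard: V = K·W·L/H = 1.333e-04 · 3.599 · 54.09 / 7.953e+08 = 3.263e-11 m³.
Mean wear depth h = V/A = 3.263e-11 / 3.591e-05 = 9.086e-07 m.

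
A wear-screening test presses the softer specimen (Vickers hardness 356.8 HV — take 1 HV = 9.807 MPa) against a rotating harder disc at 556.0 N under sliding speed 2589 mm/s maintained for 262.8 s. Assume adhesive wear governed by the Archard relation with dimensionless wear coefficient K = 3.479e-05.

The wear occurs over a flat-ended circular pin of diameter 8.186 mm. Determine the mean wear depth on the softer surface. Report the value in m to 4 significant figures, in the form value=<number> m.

All working math runs at full precision — intermediate values appear rounded — a single final rounding to 4 significant digits.
Convert: Sliding speed v = 2589 mm/s = 2.589 m/s. Total distance L = v·t = 2.589 m/s × 262.8 s = 680.4 m.
Convert: Hardness H = 356.8 HV × 9.807 MPa/HV = 3499 MPa = 3.499e+09 Pa.
Convert: Pin diameter d = 8.186 mm = 0.008186 m. Contact area A = π·d²/4 = π·(0.008186 m)²/4 = 5.263e-05 m².
SI base units throughout: W = 556.0 N, H = 3.499e+09 Pa, K = 3.479e-05.
Wear volume V = K·W·L/H = 3.479e-05 · 556.0 · 680.4 / 3.499e+09 = 3.761e-09 m³.
Mean depth h = V/A = 3.761e-09 / 5.263e-05 = 7.146e-05 m.

value=7.146e-05 m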